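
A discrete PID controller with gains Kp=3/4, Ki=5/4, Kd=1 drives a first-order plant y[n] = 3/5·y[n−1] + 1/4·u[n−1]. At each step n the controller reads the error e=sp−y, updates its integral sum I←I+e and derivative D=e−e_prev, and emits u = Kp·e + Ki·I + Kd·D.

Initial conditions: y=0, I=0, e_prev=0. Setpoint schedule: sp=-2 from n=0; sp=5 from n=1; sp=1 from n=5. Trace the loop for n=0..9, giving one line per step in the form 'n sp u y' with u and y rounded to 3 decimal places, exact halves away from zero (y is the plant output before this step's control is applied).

(exact arithmetic carried between steps; '≈' marks a value shown rounded to 6 d.p. or computed from one; I and e_prev carry over from the previous line; the table rounds u and y to 3 d.p., halves away from zero)
n=0: y=0, sp=-2, e=sp−y=-2; I=-2, D=e−e_prev=-2; u=3/4·(-2)+5/4·(-2)+1·(-2)=-6; next y=3/5·0+1/4·(-6)=-1.5
n=1: y=-1.5, sp=5, e=sp−y=6.5; I=4.5, D=e−e_prev=8.5; u=3/4·6.5+5/4·4.5+1·8.5=19; next y=3/5·(-1.5)+1/4·19=3.85
n=2: y=3.85, sp=5, e=sp−y=1.15; I=5.65, D=e−e_prev=-5.35; u=3/4·1.15+5/4·5.65+1·(-5.35)=2.575; next y=3/5·3.85+1/4·2.575=2.95375
n=3: y=2.95375, sp=5, e=sp−y=2.04625; I=7.69625, D=e−e_prev=0.89625; u=3/4·2.04625+5/4·7.69625+1·0.89625=12.05125; next y=3/5·2.95375+1/4·12.05125≈4.785063
n=4: y≈4.785063, sp=5, e=sp−y≈0.214938; I≈7.911188, D=e−e_prev≈-1.831313; u=3/4·0.214938+5/4·7.911188+1·(-1.831313)≈8.218875; next y=3/5·4.785063+1/4·8.218875≈4.925756
n=5: y≈4.925756, sp=1, e=sp−y≈-3.925756; I≈3.985431, D=e−e_prev≈-4.140694; u=3/4·(-3.925756)+5/4·3.985431+1·(-4.140694)≈-2.103222; next y=3/5·4.925756+1/4·(-2.103222)≈2.429648
n=6: y≈2.429648, sp=1, e=sp−y≈-1.429648; I≈2.555783, D=e−e_prev≈2.496108; u=3/4·(-1.429648)+5/4·2.555783+1·2.496108≈4.618600; next y=3/5·2.429648+1/4·4.618600≈2.612439
n=7: y≈2.612439, sp=1, e=sp−y≈-1.612439; I≈0.943344, D=e−e_prev≈-0.182791; u=3/4·(-1.612439)+5/4·0.943344+1·(-0.182791)≈-0.212940; next y=3/5·2.612439+1/4·(-0.212940)≈1.514228
n=8: y≈1.514228, sp=1, e=sp−y≈-0.514228; I≈0.429115, D=e−e_prev≈1.098211; u=3/4·(-0.514228)+5/4·0.429115+1·1.098211≈1.248934; next y=3/5·1.514228+1/4·1.248934≈1.220770
n=9: y≈1.220770, sp=1, e=sp−y≈-0.220770; I≈0.208345, D=e−e_prev≈0.293458; u=3/4·(-0.220770)+5/4·0.208345+1·0.293458≈0.388311; next y=3/5·1.220770+1/4·0.388311≈0.829540

0 -2 -6.000 0.000
1 5 19.000 -1.500
2 5 2.575 3.850
3 5 12.051 2.954
4 5 8.219 4.785
5 1 -2.103 4.926
6 1 4.619 2.430
7 1 -0.213 2.612
8 1 1.249 1.514
9 1 0.388 1.221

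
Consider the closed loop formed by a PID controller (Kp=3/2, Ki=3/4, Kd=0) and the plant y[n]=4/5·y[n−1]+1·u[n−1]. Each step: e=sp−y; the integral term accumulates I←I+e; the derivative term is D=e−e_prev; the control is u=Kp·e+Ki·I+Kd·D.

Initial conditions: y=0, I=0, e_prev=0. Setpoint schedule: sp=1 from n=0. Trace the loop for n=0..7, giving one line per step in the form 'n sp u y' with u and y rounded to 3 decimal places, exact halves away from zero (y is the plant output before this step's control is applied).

(exact arithmetic carried between steps; '≈' marks a value shown rounded to 6 d.p. or computed from one; I and e_prev carry over from the previous line; the table rounds u and y to 3 d.p., halves away from zero)
n=0: y=0, sp=1, e=sp−y=1; I=1, D=e−e_prev=1; u=3/2·1+3/4·1+0·1=2.25; next y=4/5·0+1·2.25=2.25
n=1: y=2.25, sp=1, e=sp−y=-1.25; I=-0.25, D=e−e_prev=-2.25; u=3/2·(-1.25)+3/4·(-0.25)+0·(-2.25)=-2.0625; next y=4/5·2.25+1·(-2.0625)=-0.2625
n=2: y=-0.2625, sp=1, e=sp−y=1.2625; I=1.0125, D=e−e_prev=2.5125; u=3/2·1.2625+3/4·1.0125+0·2.5125=2.653125; next y=4/5·(-0.2625)+1·2.653125=2.443125
n=3: y=2.443125, sp=1, e=sp−y=-1.443125; I=-0.430625, D=e−e_prev=-2.705625; u=3/2·(-1.443125)+3/4·(-0.430625)+0·(-2.705625)≈-2.487656; next y=4/5·2.443125+1·(-2.487656)≈-0.533156
n=4: y≈-0.533156, sp=1, e=sp−y≈1.533156; I≈1.102531, D=e−e_prev≈2.976281; u=3/2·1.533156+3/4·1.102531+0·2.976281≈3.126633; next y=4/5·(-0.533156)+1·3.126633≈2.700108
n=5: y≈2.700108, sp=1, e=sp−y≈-1.700108; I≈-0.597577, D=e−e_prev≈-3.233264; u=3/2·(-1.700108)+3/4·(-0.597577)+0·(-3.233264)≈-2.998344; next y=4/5·2.700108+1·(-2.998344)≈-0.838258
n=6: y≈-0.838258, sp=1, e=sp−y≈1.838258; I≈1.240681, D=e−e_prev≈3.538366; u=3/2·1.838258+3/4·1.240681+0·3.538366≈3.687898; next y=4/5·(-0.838258)+1·3.687898≈3.017292
n=7: y≈3.017292, sp=1, e=sp−y≈-2.017292; I≈-0.776610, D=e−e_prev≈-3.855549; u=3/2·(-2.017292)+3/4·(-0.776610)+0·(-3.855549)≈-3.608395; next y=4/5·3.017292+1·(-3.608395)≈-1.194562

0 1 2.250 0.000
1 1 -2.063 2.250
2 1 2.653 -0.263
3 1 -2.488 2.443
4 1 3.127 -0.533
5 1 -2.998 2.700
6 1 3.688 -0.838
7 1 -3.608 3.017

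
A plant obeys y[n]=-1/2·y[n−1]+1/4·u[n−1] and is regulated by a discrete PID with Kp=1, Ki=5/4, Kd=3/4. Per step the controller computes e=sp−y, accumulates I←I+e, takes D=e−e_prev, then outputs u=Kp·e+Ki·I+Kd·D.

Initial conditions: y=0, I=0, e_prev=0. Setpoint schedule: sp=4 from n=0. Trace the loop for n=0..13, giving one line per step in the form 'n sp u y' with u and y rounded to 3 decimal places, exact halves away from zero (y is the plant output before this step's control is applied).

0 4 12.000 0.000
1 4 5.000 3.000
2 4 18.250 -0.250
3 4 6.313 4.688
4 4 25.516 -0.766
5 4 4.801 6.762
6 4 33.821 -2.181
7 4 -0.339 9.546
8 4 44.733 -4.857
9 4 -10.406 13.612
10 4 60.490 -9.408
11 4 -27.717 19.826
12 4 84.432 -16.842
13 4 -56.131 29.529

(exact arithmetic carried between steps; '≈' marks a value shown rounded to 6 d.p. or computed from one; I and e_prev carry over from the previous line; the table rounds u and y to 3 d.p., halves away from zero)
n=0: y=0, sp=4, e=sp−y=4; I=4, D=e−e_prev=4; u=1·4+5/4·4+3/4·4=12; next y=-1/2·0+1/4·12=3
n=1: y=3, sp=4, e=sp−y=1; I=5, D=e−e_prev=-3; u=1·1+5/4·5+3/4·(-3)=5; next y=-1/2·3+1/4·5=-0.25
n=2: y=-0.25, sp=4, e=sp−y=4.25; I=9.25, D=e−e_prev=3.25; u=1·4.25+5/4·9.25+3/4·3.25=18.25; next y=-1/2·(-0.25)+1/4·18.25=4.6875
n=3: y=4.6875, sp=4, e=sp−y=-0.6875; I=8.5625, D=e−e_prev=-4.9375; u=1·(-0.6875)+5/4·8.5625+3/4·(-4.9375)=6.3125; next y=-1/2·4.6875+1/4·6.3125=-0.765625
n=4: y=-0.765625, sp=4, e=sp−y=4.765625; I=13.328125, D=e−e_prev=5.453125; u=1·4.765625+5/4·13.328125+3/4·5.453125=25.515625; next y=-1/2·(-0.765625)+1/4·25.515625≈6.761719
n=5: y≈6.761719, sp=4, e=sp−y≈-2.761719; I≈10.566406, D=e−e_prev≈-7.527344; u=1·(-2.761719)+5/4·10.566406+3/4·(-7.527344)≈4.800781; next y=-1/2·6.761719+1/4·4.800781≈-2.180664
n=6: y≈-2.180664, sp=4, e=sp−y≈6.180664; I≈16.747070, D=e−e_prev≈8.942383; u=1·6.180664+5/4·16.747070+3/4·8.942383≈33.821289; next y=-1/2·(-2.180664)+1/4·33.821289≈9.545654
n=7: y≈9.545654, sp=4, e=sp−y≈-5.545654; I≈11.201416, D=e−e_prev≈-11.726318; u=1·(-5.545654)+5/4·11.201416+3/4·(-11.726318)≈-0.338623; next y=-1/2·9.545654+1/4·(-0.338623)≈-4.857483
n=8: y≈-4.857483, sp=4, e=sp−y≈8.857483; I≈20.058899, D=e−e_prev≈14.403137; u=1·8.857483+5/4·20.058899+3/4·14.403137≈44.733459; next y=-1/2·(-4.857483)+1/4·44.733459≈13.612106
n=9: y≈13.612106, sp=4, e=sp−y≈-9.612106; I≈10.446793, D=e−e_prev≈-18.469589; u=1·(-9.612106)+5/4·10.446793+3/4·(-18.469589)≈-10.405807; next y=-1/2·13.612106+1/4·(-10.405807)≈-9.407505
n=10: y≈-9.407505, sp=4, e=sp−y≈13.407505; I≈23.854298, D=e−e_prev≈23.019611; u=1·13.407505+5/4·23.854298+3/4·23.019611≈60.490086; next y=-1/2·(-9.407505)+1/4·60.490086≈19.826274
n=11: y≈19.826274, sp=4, e=sp−y≈-15.826274; I≈8.028024, D=e−e_prev≈-29.233779; u=1·(-15.826274)+5/4·8.028024+3/4·(-29.233779)≈-27.716578; next y=-1/2·19.826274+1/4·(-27.716578)≈-16.842282
n=12: y≈-16.842282, sp=4, e=sp−y≈20.842282; I≈28.870305, D=e−e_prev≈36.668555; u=1·20.842282+5/4·28.870305+3/4·36.668555≈84.431580; next y=-1/2·(-16.842282)+1/4·84.431580≈29.529036
n=13: y≈29.529036, sp=4, e=sp−y≈-25.529036; I≈3.341270, D=e−e_prev≈-46.371317; u=1·(-25.529036)+5/4·3.341270+3/4·(-46.371317)≈-56.130937; next y=-1/2·29.529036+1/4·(-56.130937)≈-28.797252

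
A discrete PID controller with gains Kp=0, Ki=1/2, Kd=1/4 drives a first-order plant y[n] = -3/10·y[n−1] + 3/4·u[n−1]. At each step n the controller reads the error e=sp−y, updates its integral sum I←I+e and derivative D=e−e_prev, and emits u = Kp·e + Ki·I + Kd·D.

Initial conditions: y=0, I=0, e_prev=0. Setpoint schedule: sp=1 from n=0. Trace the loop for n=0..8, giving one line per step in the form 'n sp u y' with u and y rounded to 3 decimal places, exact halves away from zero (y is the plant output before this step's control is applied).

(exact arithmetic carried between steps; '≈' marks a value shown rounded to 6 d.p. or computed from one; I and e_prev carry over from the previous line; the table rounds u and y to 3 d.p., halves away from zero)
n=0: y=0, sp=1, e=sp−y=1; I=1, D=e−e_prev=1; u=0·1+1/2·1+1/4·1=0.75; next y=-3/10·0+3/4·0.75=0.5625
n=1: y=0.5625, sp=1, e=sp−y=0.4375; I=1.4375, D=e−e_prev=-0.5625; u=0·0.4375+1/2·1.4375+1/4·(-0.5625)=0.578125; next y=-3/10·0.5625+3/4·0.578125≈0.264844
n=2: y≈0.264844, sp=1, e=sp−y≈0.735156; I≈2.172656, D=e−e_prev≈0.297656; u=0·0.735156+1/2·2.172656+1/4·0.297656≈1.160742; next y=-3/10·0.264844+3/4·1.160742≈0.791104
n=3: y≈0.791104, sp=1, e=sp−y≈0.208896; I≈2.381553, D=e−e_prev≈-0.526260; u=0·0.208896+1/2·2.381553+1/4·(-0.526260)≈1.059211; next y=-3/10·0.791104+3/4·1.059211≈0.557078
n=4: y≈0.557078, sp=1, e=sp−y≈0.442922; I≈2.824475, D=e−e_prev≈0.234026; u=0·0.442922+1/2·2.824475+1/4·0.234026≈1.470744; next y=-3/10·0.557078+3/4·1.470744≈0.935935
n=5: y≈0.935935, sp=1, e=sp−y≈0.064065; I≈2.888540, D=e−e_prev≈-0.378857; u=0·0.064065+1/2·2.888540+1/4·(-0.378857)≈1.349556; next y=-3/10·0.935935+3/4·1.349556≈0.731386
n=6: y≈0.731386, sp=1, e=sp−y≈0.268614; I≈3.157154, D=e−e_prev≈0.204548; u=0·0.268614+1/2·3.157154+1/4·0.204548≈1.629714; next y=-3/10·0.731386+3/4·1.629714≈1.002870
n=7: y≈1.002870, sp=1, e=sp−y≈-0.002870; I≈3.154284, D=e−e_prev≈-0.271483; u=0·(-0.002870)+1/2·3.154284+1/4·(-0.271483)≈1.509271; next y=-3/10·1.002870+3/4·1.509271≈0.831093
n=8: y≈0.831093, sp=1, e=sp−y≈0.168907; I≈3.323192, D=e−e_prev≈0.171777; u=0·0.168907+1/2·3.323192+1/4·0.171777≈1.704540; next y=-3/10·0.831093+3/4·1.704540≈1.029077

0 1 0.750 0.000
1 1 0.578 0.563
2 1 1.161 0.265
3 1 1.059 0.791
4 1 1.471 0.557
5 1 1.350 0.936
6 1 1.630 0.731
7 1 1.509 1.003
8 1 1.705 0.831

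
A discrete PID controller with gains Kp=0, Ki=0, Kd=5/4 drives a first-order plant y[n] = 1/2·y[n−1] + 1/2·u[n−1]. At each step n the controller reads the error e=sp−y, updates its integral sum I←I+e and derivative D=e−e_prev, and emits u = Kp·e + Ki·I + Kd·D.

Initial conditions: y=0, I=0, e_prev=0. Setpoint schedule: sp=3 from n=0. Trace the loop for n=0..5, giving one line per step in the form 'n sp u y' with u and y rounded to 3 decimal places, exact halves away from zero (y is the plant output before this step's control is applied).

(exact arithmetic carried between steps; '≈' marks a value shown rounded to 6 d.p. or computed from one; I and e_prev carry over from the previous line; the table rounds u and y to 3 d.p., halves away from zero)
n=0: y=0, sp=3, e=sp−y=3; I=3, D=e−e_prev=3; u=0·3+0·3+5/4·3=3.75; next y=1/2·0+1/2·3.75=1.875
n=1: y=1.875, sp=3, e=sp−y=1.125; I=4.125, D=e−e_prev=-1.875; u=0·1.125+0·4.125+5/4·(-1.875)=-2.34375; next y=1/2·1.875+1/2·(-2.34375)=-0.234375
n=2: y=-0.234375, sp=3, e=sp−y=3.234375; I=7.359375, D=e−e_prev=2.109375; u=0·3.234375+0·7.359375+5/4·2.109375≈2.636719; next y=1/2·(-0.234375)+1/2·2.636719≈1.201172
n=3: y≈1.201172, sp=3, e=sp−y≈1.798828; I≈9.158203, D=e−e_prev≈-1.435547; u=0·1.798828+0·9.158203+5/4·(-1.435547)≈-1.794434; next y=1/2·1.201172+1/2·(-1.794434)≈-0.296631
n=4: y≈-0.296631, sp=3, e=sp−y≈3.296631; I≈12.454834, D=e−e_prev≈1.497803; u=0·3.296631+0·12.454834+5/4·1.497803≈1.872253; next y=1/2·(-0.296631)+1/2·1.872253≈0.787811
n=5: y≈0.787811, sp=3, e=sp−y≈2.212189; I≈14.667023, D=e−e_prev≈-1.084442; u=0·2.212189+0·14.667023+5/4·(-1.084442)≈-1.355553; next y=1/2·0.787811+1/2·(-1.355553)≈-0.283871

0 3 3.750 0.000
1 3 -2.344 1.875
2 3 2.637 -0.234
3 3 -1.794 1.201
4 3 1.872 -0.297
5 3 -1.356 0.788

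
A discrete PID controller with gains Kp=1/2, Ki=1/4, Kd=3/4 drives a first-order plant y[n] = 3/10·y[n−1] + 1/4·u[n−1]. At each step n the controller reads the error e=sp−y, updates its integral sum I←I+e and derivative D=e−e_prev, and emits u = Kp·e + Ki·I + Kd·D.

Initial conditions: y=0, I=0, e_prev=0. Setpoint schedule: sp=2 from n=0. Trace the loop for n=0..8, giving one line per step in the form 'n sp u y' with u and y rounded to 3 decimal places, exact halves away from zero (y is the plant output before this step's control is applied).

(exact arithmetic carried between steps; '≈' marks a value shown rounded to 6 d.p. or computed from one; I and e_prev carry over from the previous line; the table rounds u and y to 3 d.p., halves away from zero)
n=0: y=0, sp=2, e=sp−y=2; I=2, D=e−e_prev=2; u=1/2·2+1/4·2+3/4·2=3; next y=3/10·0+1/4·3=0.75
n=1: y=0.75, sp=2, e=sp−y=1.25; I=3.25, D=e−e_prev=-0.75; u=1/2·1.25+1/4·3.25+3/4·(-0.75)=0.875; next y=3/10·0.75+1/4·0.875=0.44375
n=2: y=0.44375, sp=2, e=sp−y=1.55625; I=4.80625, D=e−e_prev=0.30625; u=1/2·1.55625+1/4·4.80625+3/4·0.30625=2.209375; next y=3/10·0.44375+1/4·2.209375≈0.685469
n=3: y≈0.685469, sp=2, e=sp−y≈1.314531; I≈6.120781, D=e−e_prev≈-0.241719; u=1/2·1.314531+1/4·6.120781+3/4·(-0.241719)≈2.006172; next y=3/10·0.685469+1/4·2.006172≈0.707184
n=4: y≈0.707184, sp=2, e=sp−y≈1.292816; I≈7.413598, D=e−e_prev≈-0.021715; u=1/2·1.292816+1/4·7.413598+3/4·(-0.021715)≈2.483521; next y=3/10·0.707184+1/4·2.483521≈0.833035
n=5: y≈0.833035, sp=2, e=sp−y≈1.166965; I≈8.580562, D=e−e_prev≈-0.125852; u=1/2·1.166965+1/4·8.580562+3/4·(-0.125852)≈2.634234; next y=3/10·0.833035+1/4·2.634234≈0.908469
n=6: y≈0.908469, sp=2, e=sp−y≈1.091531; I≈9.672093, D=e−e_prev≈-0.075434; u=1/2·1.091531+1/4·9.672093+3/4·(-0.075434)≈2.907213; next y=3/10·0.908469+1/4·2.907213≈0.999344
n=7: y≈0.999344, sp=2, e=sp−y≈1.000656; I≈10.672749, D=e−e_prev≈-0.090875; u=1/2·1.000656+1/4·10.672749+3/4·(-0.090875)≈3.100359; next y=3/10·0.999344+1/4·3.100359≈1.074893
n=8: y≈1.074893, sp=2, e=sp−y≈0.925107; I≈11.597856, D=e−e_prev≈-0.075549; u=1/2·0.925107+1/4·11.597856+3/4·(-0.075549)≈3.305356; next y=3/10·1.074893+1/4·3.305356≈1.148807

0 2 3.000 0.000
1 2 0.875 0.750
2 2 2.209 0.444
3 2 2.006 0.685
4 2 2.484 0.707
5 2 2.634 0.833
6 2 2.907 0.908
7 2 3.100 0.999
8 2 3.305 1.075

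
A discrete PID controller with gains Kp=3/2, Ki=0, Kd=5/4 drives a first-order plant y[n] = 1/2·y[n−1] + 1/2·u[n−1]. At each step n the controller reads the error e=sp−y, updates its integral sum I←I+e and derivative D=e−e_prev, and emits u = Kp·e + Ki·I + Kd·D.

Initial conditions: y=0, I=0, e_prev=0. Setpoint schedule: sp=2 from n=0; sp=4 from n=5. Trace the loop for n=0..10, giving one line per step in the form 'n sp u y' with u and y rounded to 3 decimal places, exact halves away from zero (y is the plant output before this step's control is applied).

(exact arithmetic carried between steps; '≈' marks a value shown rounded to 6 d.p. or computed from one; I and e_prev carry over from the previous line; the table rounds u and y to 3 d.p., halves away from zero)
n=0: y=0, sp=2, e=sp−y=2; I=2, D=e−e_prev=2; u=3/2·2+0·2+5/4·2=5.5; next y=1/2·0+1/2·5.5=2.75
n=1: y=2.75, sp=2, e=sp−y=-0.75; I=1.25, D=e−e_prev=-2.75; u=3/2·(-0.75)+0·1.25+5/4·(-2.75)=-4.5625; next y=1/2·2.75+1/2·(-4.5625)=-0.90625
n=2: y=-0.90625, sp=2, e=sp−y=2.90625; I=4.15625, D=e−e_prev=3.65625; u=3/2·2.90625+0·4.15625+5/4·3.65625≈8.929688; next y=1/2·(-0.90625)+1/2·8.929688≈4.011719
n=3: y≈4.011719, sp=2, e=sp−y≈-2.011719; I≈2.144531, D=e−e_prev≈-4.917969; u=3/2·(-2.011719)+0·2.144531+5/4·(-4.917969)≈-9.165039; next y=1/2·4.011719+1/2·(-9.165039)≈-2.576660
n=4: y≈-2.576660, sp=2, e=sp−y≈4.576660; I≈6.721191, D=e−e_prev≈6.588379; u=3/2·4.576660+0·6.721191+5/4·6.588379≈15.100464; next y=1/2·(-2.576660)+1/2·15.100464≈6.261902
n=5: y≈6.261902, sp=4, e=sp−y≈-2.261902; I≈4.459290, D=e−e_prev≈-6.838562; u=3/2·(-2.261902)+0·4.459290+5/4·(-6.838562)≈-11.941055; next y=1/2·6.261902+1/2·(-11.941055)≈-2.839577
n=6: y≈-2.839577, sp=4, e=sp−y≈6.839577; I≈11.298866, D=e−e_prev≈9.101479; u=3/2·6.839577+0·11.298866+5/4·9.101479≈21.636213; next y=1/2·(-2.839577)+1/2·21.636213≈9.398318
n=7: y≈9.398318, sp=4, e=sp−y≈-5.398318; I≈5.900548, D=e−e_prev≈-12.237895; u=3/2·(-5.398318)+0·5.900548+5/4·(-12.237895)≈-23.394846; next y=1/2·9.398318+1/2·(-23.394846)≈-6.998264
n=8: y≈-6.998264, sp=4, e=sp−y≈10.998264; I≈16.898812, D=e−e_prev≈16.396582; u=3/2·10.998264+0·16.898812+5/4·16.396582≈36.993124; next y=1/2·(-6.998264)+1/2·36.993124≈14.997430
n=9: y≈14.997430, sp=4, e=sp−y≈-10.997430; I≈5.901382, D=e−e_prev≈-21.995694; u=3/2·(-10.997430)+0·5.901382+5/4·(-21.995694)≈-43.990762; next y=1/2·14.997430+1/2·(-43.990762)≈-14.496666
n=10: y≈-14.496666, sp=4, e=sp−y≈18.496666; I≈24.398048, D=e−e_prev≈29.494096; u=3/2·18.496666+0·24.398048+5/4·29.494096≈64.612619; next y=1/2·(-14.496666)+1/2·64.612619≈25.057977

0 2 5.500 0.000
1 2 -4.563 2.750
2 2 8.930 -0.906
3 2 -9.165 4.012
4 2 15.100 -2.577
5 4 -11.941 6.262
6 4 21.636 -2.840
7 4 -23.395 9.398
8 4 36.993 -6.998
9 4 -43.991 14.997
10 4 64.613 -14.497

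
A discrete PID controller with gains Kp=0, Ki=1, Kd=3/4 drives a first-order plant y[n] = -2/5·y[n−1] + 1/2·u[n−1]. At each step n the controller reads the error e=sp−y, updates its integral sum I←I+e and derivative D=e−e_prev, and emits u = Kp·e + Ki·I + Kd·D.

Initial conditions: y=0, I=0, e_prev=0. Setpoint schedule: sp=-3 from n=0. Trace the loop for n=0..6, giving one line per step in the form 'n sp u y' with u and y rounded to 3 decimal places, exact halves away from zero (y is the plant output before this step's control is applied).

(exact arithmetic carried between steps; '≈' marks a value shown rounded to 6 d.p. or computed from one; I and e_prev carry over from the previous line; the table rounds u and y to 3 d.p., halves away from zero)
n=0: y=0, sp=-3, e=sp−y=-3; I=-3, D=e−e_prev=-3; u=0·(-3)+1·(-3)+3/4·(-3)=-5.25; next y=-2/5·0+1/2·(-5.25)=-2.625
n=1: y=-2.625, sp=-3, e=sp−y=-0.375; I=-3.375, D=e−e_prev=2.625; u=0·(-0.375)+1·(-3.375)+3/4·2.625=-1.40625; next y=-2/5·(-2.625)+1/2·(-1.40625)=0.346875
n=2: y=0.346875, sp=-3, e=sp−y=-3.346875; I=-6.721875, D=e−e_prev=-2.971875; u=0·(-3.346875)+1·(-6.721875)+3/4·(-2.971875)≈-8.950781; next y=-2/5·0.346875+1/2·(-8.950781)≈-4.614141
n=3: y≈-4.614141, sp=-3, e=sp−y≈1.614141; I≈-5.107734, D=e−e_prev≈4.961016; u=0·1.614141+1·(-5.107734)+3/4·4.961016≈-1.386973; next y=-2/5·(-4.614141)+1/2·(-1.386973)≈1.152170
n=4: y≈1.152170, sp=-3, e=sp−y≈-4.152170; I≈-9.259904, D=e−e_prev≈-5.766311; u=0·(-4.152170)+1·(-9.259904)+3/4·(-5.766311)≈-13.584637; next y=-2/5·1.152170+1/2·(-13.584637)≈-7.253187
n=5: y≈-7.253187, sp=-3, e=sp−y≈4.253187; I≈-5.006718, D=e−e_prev≈8.405356; u=0·4.253187+1·(-5.006718)+3/4·8.405356≈1.297300; next y=-2/5·(-7.253187)+1/2·1.297300≈3.549924
n=6: y≈3.549924, sp=-3, e=sp−y≈-6.549924; I≈-11.556642, D=e−e_prev≈-10.803111; u=0·(-6.549924)+1·(-11.556642)+3/4·(-10.803111)≈-19.658975; next y=-2/5·3.549924+1/2·(-19.658975)≈-11.249458

0 -3 -5.250 0.000
1 -3 -1.406 -2.625
2 -3 -8.951 0.347
3 -3 -1.387 -4.614
4 -3 -13.585 1.152
5 -3 1.297 -7.253
6 -3 -19.659 3.550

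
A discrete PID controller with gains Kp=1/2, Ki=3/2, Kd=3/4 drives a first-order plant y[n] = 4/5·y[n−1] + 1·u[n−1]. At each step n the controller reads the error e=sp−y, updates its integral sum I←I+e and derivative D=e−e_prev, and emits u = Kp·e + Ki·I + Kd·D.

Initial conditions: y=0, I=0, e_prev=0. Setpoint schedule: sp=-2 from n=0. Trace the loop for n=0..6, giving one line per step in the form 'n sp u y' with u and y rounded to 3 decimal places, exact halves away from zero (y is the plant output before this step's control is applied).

(exact arithmetic carried between steps; '≈' marks a value shown rounded to 6 d.p. or computed from one; I and e_prev carry over from the previous line; the table rounds u and y to 3 d.p., halves away from zero)
n=0: y=0, sp=-2, e=sp−y=-2; I=-2, D=e−e_prev=-2; u=1/2·(-2)+3/2·(-2)+3/4·(-2)=-5.5; next y=4/5·0+1·(-5.5)=-5.5
n=1: y=-5.5, sp=-2, e=sp−y=3.5; I=1.5, D=e−e_prev=5.5; u=1/2·3.5+3/2·1.5+3/4·5.5=8.125; next y=4/5·(-5.5)+1·8.125=3.725
n=2: y=3.725, sp=-2, e=sp−y=-5.725; I=-4.225, D=e−e_prev=-9.225; u=1/2·(-5.725)+3/2·(-4.225)+3/4·(-9.225)=-16.11875; next y=4/5·3.725+1·(-16.11875)=-13.13875
n=3: y=-13.13875, sp=-2, e=sp−y=11.13875; I=6.91375, D=e−e_prev=16.86375; u=1/2·11.13875+3/2·6.91375+3/4·16.86375≈28.587813; next y=4/5·(-13.13875)+1·28.587813≈18.076813
n=4: y≈18.076813, sp=-2, e=sp−y≈-20.076813; I≈-13.163063, D=e−e_prev≈-31.215563; u=1/2·(-20.076813)+3/2·(-13.163063)+3/4·(-31.215563)≈-53.194672; next y=4/5·18.076813+1·(-53.194672)≈-38.733222
n=5: y≈-38.733222, sp=-2, e=sp−y≈36.733222; I≈23.570159, D=e−e_prev≈56.810034; u=1/2·36.733222+3/2·23.570159+3/4·56.810034≈96.329376; next y=4/5·(-38.733222)+1·96.329376≈65.342798
n=6: y≈65.342798, sp=-2, e=sp−y≈-67.342798; I≈-43.772639, D=e−e_prev≈-104.076020; u=1/2·(-67.342798)+3/2·(-43.772639)+3/4·(-104.076020)≈-177.387373; next y=4/5·65.342798+1·(-177.387373)≈-125.113134

0 -2 -5.500 0.000
1 -2 8.125 -5.500
2 -2 -16.119 3.725
3 -2 28.588 -13.139
4 -2 -53.195 18.077
5 -2 96.329 -38.733
6 -2 -177.387 65.343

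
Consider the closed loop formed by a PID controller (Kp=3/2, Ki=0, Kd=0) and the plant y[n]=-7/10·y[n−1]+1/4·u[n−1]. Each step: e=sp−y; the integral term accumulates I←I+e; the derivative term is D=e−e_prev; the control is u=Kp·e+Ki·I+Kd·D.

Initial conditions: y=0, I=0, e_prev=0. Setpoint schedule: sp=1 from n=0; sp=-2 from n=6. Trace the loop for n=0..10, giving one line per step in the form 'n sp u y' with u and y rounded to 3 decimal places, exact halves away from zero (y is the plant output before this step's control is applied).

0 1 1.500 0.000
1 1 0.938 0.375
2 1 1.542 -0.028
3 1 0.892 0.405
4 1 1.591 -0.061
5 1 0.840 0.440
6 -2 -2.853 -0.098
7 -2 -2.033 -0.644
8 -2 -2.914 -0.057
9 -2 -1.967 -0.688
10 -2 -2.985 -0.010

(exact arithmetic carried between steps; '≈' marks a value shown rounded to 6 d.p. or computed from one; I and e_prev carry over from the previous line; the table rounds u and y to 3 d.p., halves away from zero)
n=0: y=0, sp=1, e=sp−y=1; I=1, D=e−e_prev=1; u=3/2·1+0·1+0·1=1.5; next y=-7/10·0+1/4·1.5=0.375
n=1: y=0.375, sp=1, e=sp−y=0.625; I=1.625, D=e−e_prev=-0.375; u=3/2·0.625+0·1.625+0·(-0.375)=0.9375; next y=-7/10·0.375+1/4·0.9375=-0.028125
n=2: y=-0.028125, sp=1, e=sp−y=1.028125; I=2.653125, D=e−e_prev=0.403125; u=3/2·1.028125+0·2.653125+0·0.403125≈1.542188; next y=-7/10·(-0.028125)+1/4·1.542188≈0.405234
n=3: y≈0.405234, sp=1, e=sp−y≈0.594766; I≈3.247891, D=e−e_prev≈-0.433359; u=3/2·0.594766+0·3.247891+0·(-0.433359)≈0.892148; next y=-7/10·0.405234+1/4·0.892148≈-0.060627
n=4: y≈-0.060627, sp=1, e=sp−y≈1.060627; I≈4.308518, D=e−e_prev≈0.465861; u=3/2·1.060627+0·4.308518+0·0.465861≈1.590940; next y=-7/10·(-0.060627)+1/4·1.590940≈0.440174
n=5: y≈0.440174, sp=1, e=sp−y≈0.559826; I≈4.868344, D=e−e_prev≈-0.500801; u=3/2·0.559826+0·4.868344+0·(-0.500801)≈0.839739; next y=-7/10·0.440174+1/4·0.839739≈-0.098187
n=6: y≈-0.098187, sp=-2, e=sp−y≈-1.901813; I≈2.966531, D=e−e_prev≈-2.461639; u=3/2·(-1.901813)+0·2.966531+0·(-2.461639)≈-2.852719; next y=-7/10·(-0.098187)+1/4·(-2.852719)≈-0.644449
n=7: y≈-0.644449, sp=-2, e=sp−y≈-1.355551; I≈1.610980, D=e−e_prev≈0.546262; u=3/2·(-1.355551)+0·1.610980+0·0.546262≈-2.033327; next y=-7/10·(-0.644449)+1/4·(-2.033327)≈-0.057217
n=8: y≈-0.057217, sp=-2, e=sp−y≈-1.942783; I≈-0.331803, D=e−e_prev≈-0.587232; u=3/2·(-1.942783)+0·(-0.331803)+0·(-0.587232)≈-2.914174; next y=-7/10·(-0.057217)+1/4·(-2.914174)≈-0.688491
n=9: y≈-0.688491, sp=-2, e=sp−y≈-1.311509; I≈-1.643312, D=e−e_prev≈0.631274; u=3/2·(-1.311509)+0·(-1.643312)+0·0.631274≈-1.967263; next y=-7/10·(-0.688491)+1/4·(-1.967263)≈-0.009872
n=10: y≈-0.009872, sp=-2, e=sp−y≈-1.990128; I≈-3.633440, D=e−e_prev≈-0.678619; u=3/2·(-1.990128)+0·(-3.633440)+0·(-0.678619)≈-2.985192; next y=-7/10·(-0.009872)+1/4·(-2.985192)≈-0.739388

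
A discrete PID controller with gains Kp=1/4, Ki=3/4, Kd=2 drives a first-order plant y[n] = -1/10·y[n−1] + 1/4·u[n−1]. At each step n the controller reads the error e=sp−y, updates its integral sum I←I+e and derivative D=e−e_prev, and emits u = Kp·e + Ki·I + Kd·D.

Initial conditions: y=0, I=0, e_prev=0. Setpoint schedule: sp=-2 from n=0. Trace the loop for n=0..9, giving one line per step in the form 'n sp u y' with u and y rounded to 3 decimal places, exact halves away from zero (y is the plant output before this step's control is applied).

0 -2 -6.000 0.000
1 -2 1.000 -1.500
2 -2 -8.075 0.400
3 -2 1.301 -2.059
4 -2 -11.342 0.531
5 -2 2.199 -2.889
6 -2 -15.156 0.839
7 -2 4.304 -3.873
8 -2 -19.723 1.463
9 -2 7.973 -5.077

(exact arithmetic carried between steps; '≈' marks a value shown rounded to 6 d.p. or computed from one; I and e_prev carry over from the previous line; the table rounds u and y to 3 d.p., halves away from zero)
n=0: y=0, sp=-2, e=sp−y=-2; I=-2, D=e−e_prev=-2; u=1/4·(-2)+3/4·(-2)+2·(-2)=-6; next y=-1/10·0+1/4·(-6)=-1.5
n=1: y=-1.5, sp=-2, e=sp−y=-0.5; I=-2.5, D=e−e_prev=1.5; u=1/4·(-0.5)+3/4·(-2.5)+2·1.5=1; next y=-1/10·(-1.5)+1/4·1=0.4
n=2: y=0.4, sp=-2, e=sp−y=-2.4; I=-4.9, D=e−e_prev=-1.9; u=1/4·(-2.4)+3/4·(-4.9)+2·(-1.9)=-8.075; next y=-1/10·0.4+1/4·(-8.075)=-2.05875
n=3: y=-2.05875, sp=-2, e=sp−y=0.05875; I=-4.84125, D=e−e_prev=2.45875; u=1/4·0.05875+3/4·(-4.84125)+2·2.45875=1.30125; next y=-1/10·(-2.05875)+1/4·1.30125≈0.531188
n=4: y≈0.531188, sp=-2, e=sp−y≈-2.531188; I≈-7.372438, D=e−e_prev≈-2.589938; u=1/4·(-2.531188)+3/4·(-7.372438)+2·(-2.589938)≈-11.342; next y=-1/10·0.531188+1/4·(-11.342)≈-2.888619
n=5: y≈-2.888619, sp=-2, e=sp−y≈0.888619; I≈-6.483819, D=e−e_prev≈3.419806; u=1/4·0.888619+3/4·(-6.483819)+2·3.419806≈2.198903; next y=-1/10·(-2.888619)+1/4·2.198903≈0.838588
n=6: y≈0.838588, sp=-2, e=sp−y≈-2.838588; I≈-9.322406, D=e−e_prev≈-3.727206; u=1/4·(-2.838588)+3/4·(-9.322406)+2·(-3.727206)≈-15.155865; next y=-1/10·0.838588+1/4·(-15.155865)≈-3.872825
n=7: y≈-3.872825, sp=-2, e=sp−y≈1.872825; I≈-7.449582, D=e−e_prev≈4.711413; u=1/4·1.872825+3/4·(-7.449582)+2·4.711413≈4.303845; next y=-1/10·(-3.872825)+1/4·4.303845≈1.463244
n=8: y≈1.463244, sp=-2, e=sp−y≈-3.463244; I≈-10.912825, D=e−e_prev≈-5.336069; u=1/4·(-3.463244)+3/4·(-10.912825)+2·(-5.336069)≈-19.722567; next y=-1/10·1.463244+1/4·(-19.722567)≈-5.076966
n=9: y≈-5.076966, sp=-2, e=sp−y≈3.076966; I≈-7.835859, D=e−e_prev≈6.540210; u=1/4·3.076966+3/4·(-7.835859)+2·6.540210≈7.972767; next y=-1/10·(-5.076966)+1/4·7.972767≈2.500888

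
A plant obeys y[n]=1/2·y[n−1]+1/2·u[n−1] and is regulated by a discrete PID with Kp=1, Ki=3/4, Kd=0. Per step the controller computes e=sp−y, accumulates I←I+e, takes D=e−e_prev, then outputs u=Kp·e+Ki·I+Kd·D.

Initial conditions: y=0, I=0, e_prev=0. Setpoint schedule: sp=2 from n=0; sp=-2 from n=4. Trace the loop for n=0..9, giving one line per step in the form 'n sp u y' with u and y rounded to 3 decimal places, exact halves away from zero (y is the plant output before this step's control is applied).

(exact arithmetic carried between steps; '≈' marks a value shown rounded to 6 d.p. or computed from one; I and e_prev carry over from the previous line; the table rounds u and y to 3 d.p., halves away from zero)
n=0: y=0, sp=2, e=sp−y=2; I=2, D=e−e_prev=2; u=1·2+3/4·2+0·2=3.5; next y=1/2·0+1/2·3.5=1.75
n=1: y=1.75, sp=2, e=sp−y=0.25; I=2.25, D=e−e_prev=-1.75; u=1·0.25+3/4·2.25+0·(-1.75)=1.9375; next y=1/2·1.75+1/2·1.9375=1.84375
n=2: y=1.84375, sp=2, e=sp−y=0.15625; I=2.40625, D=e−e_prev=-0.09375; u=1·0.15625+3/4·2.40625+0·(-0.09375)≈1.960938; next y=1/2·1.84375+1/2·1.960938≈1.902344
n=3: y≈1.902344, sp=2, e=sp−y≈0.097656; I≈2.503906, D=e−e_prev≈-0.058594; u=1·0.097656+3/4·2.503906+0·(-0.058594)≈1.975586; next y=1/2·1.902344+1/2·1.975586≈1.938965
n=4: y≈1.938965, sp=-2, e=sp−y≈-3.938965; I≈-1.435059, D=e−e_prev≈-4.036621; u=1·(-3.938965)+3/4·(-1.435059)+0·(-4.036621)≈-5.015259; next y=1/2·1.938965+1/2·(-5.015259)≈-1.538147
n=5: y≈-1.538147, sp=-2, e=sp−y≈-0.461853; I≈-1.896912, D=e−e_prev≈3.477112; u=1·(-0.461853)+3/4·(-1.896912)+0·3.477112≈-1.884537; next y=1/2·(-1.538147)+1/2·(-1.884537)≈-1.711342
n=6: y≈-1.711342, sp=-2, e=sp−y≈-0.288658; I≈-2.185570, D=e−e_prev≈0.173195; u=1·(-0.288658)+3/4·(-2.185570)+0·0.173195≈-1.927835; next y=1/2·(-1.711342)+1/2·(-1.927835)≈-1.819589
n=7: y≈-1.819589, sp=-2, e=sp−y≈-0.180411; I≈-2.365981, D=e−e_prev≈0.108247; u=1·(-0.180411)+3/4·(-2.365981)+0·0.108247≈-1.954897; next y=1/2·(-1.819589)+1/2·(-1.954897)≈-1.887243
n=8: y≈-1.887243, sp=-2, e=sp−y≈-0.112757; I≈-2.478738, D=e−e_prev≈0.067654; u=1·(-0.112757)+3/4·(-2.478738)+0·0.067654≈-1.971811; next y=1/2·(-1.887243)+1/2·(-1.971811)≈-1.929527
n=9: y≈-1.929527, sp=-2, e=sp−y≈-0.070473; I≈-2.549211, D=e−e_prev≈0.042284; u=1·(-0.070473)+3/4·(-2.549211)+0·0.042284≈-1.982382; next y=1/2·(-1.929527)+1/2·(-1.982382)≈-1.955954

0 2 3.500 0.000
1 2 1.938 1.750
2 2 1.961 1.844
3 2 1.976 1.902
4 -2 -5.015 1.939
5 -2 -1.885 -1.538
6 -2 -1.928 -1.711
7 -2 -1.955 -1.820
8 -2 -1.972 -1.887
9 -2 -1.982 -1.930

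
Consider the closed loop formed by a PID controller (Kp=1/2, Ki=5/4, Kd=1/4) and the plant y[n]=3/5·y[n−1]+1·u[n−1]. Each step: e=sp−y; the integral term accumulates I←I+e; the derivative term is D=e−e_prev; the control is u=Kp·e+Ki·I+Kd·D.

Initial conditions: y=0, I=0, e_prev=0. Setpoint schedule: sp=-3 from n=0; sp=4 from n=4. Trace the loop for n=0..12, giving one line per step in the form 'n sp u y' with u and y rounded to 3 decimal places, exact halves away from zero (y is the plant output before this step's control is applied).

(exact arithmetic carried between steps; '≈' marks a value shown rounded to 6 d.p. or computed from one; I and e_prev carry over from the previous line; the table rounds u and y to 3 d.p., halves away from zero)
n=0: y=0, sp=-3, e=sp−y=-3; I=-3, D=e−e_prev=-3; u=1/2·(-3)+5/4·(-3)+1/4·(-3)=-6; next y=3/5·0+1·(-6)=-6
n=1: y=-6, sp=-3, e=sp−y=3; I=0, D=e−e_prev=6; u=1/2·3+5/4·0+1/4·6=3; next y=3/5·(-6)+1·3=-0.6
n=2: y=-0.6, sp=-3, e=sp−y=-2.4; I=-2.4, D=e−e_prev=-5.4; u=1/2·(-2.4)+5/4·(-2.4)+1/4·(-5.4)=-5.55; next y=3/5·(-0.6)+1·(-5.55)=-5.91
n=3: y=-5.91, sp=-3, e=sp−y=2.91; I=0.51, D=e−e_prev=5.31; u=1/2·2.91+5/4·0.51+1/4·5.31=3.42; next y=3/5·(-5.91)+1·3.42=-0.126
n=4: y=-0.126, sp=4, e=sp−y=4.126; I=4.636, D=e−e_prev=1.216; u=1/2·4.126+5/4·4.636+1/4·1.216=8.162; next y=3/5·(-0.126)+1·8.162=8.0864
n=5: y=8.0864, sp=4, e=sp−y=-4.0864; I=0.5496, D=e−e_prev=-8.2124; u=1/2·(-4.0864)+5/4·0.5496+1/4·(-8.2124)=-3.4093; next y=3/5·8.0864+1·(-3.4093)=1.44254
n=6: y=1.44254, sp=4, e=sp−y=2.55746; I=3.10706, D=e−e_prev=6.64386; u=1/2·2.55746+5/4·3.10706+1/4·6.64386=6.82352; next y=3/5·1.44254+1·6.82352=7.689044
n=7: y=7.689044, sp=4, e=sp−y=-3.689044; I=-0.581984, D=e−e_prev=-6.246504; u=1/2·(-3.689044)+5/4·(-0.581984)+1/4·(-6.246504)=-4.133628; next y=3/5·7.689044+1·(-4.133628)≈0.479798
n=8: y≈0.479798, sp=4, e=sp−y≈3.520202; I≈2.938218, D=e−e_prev≈7.209246; u=1/2·3.520202+5/4·2.938218+1/4·7.209246≈7.235184; next y=3/5·0.479798+1·7.235184≈7.523063
n=9: y≈7.523063, sp=4, e=sp−y≈-3.523063; I≈-0.584846, D=e−e_prev≈-7.043265; u=1/2·(-3.523063)+5/4·(-0.584846)+1/4·(-7.043265)≈-4.253405; next y=3/5·7.523063+1·(-4.253405)≈0.260433
n=10: y≈0.260433, sp=4, e=sp−y≈3.739567; I≈3.154721, D=e−e_prev≈7.262630; u=1/2·3.739567+5/4·3.154721+1/4·7.262630≈7.628843; next y=3/5·0.260433+1·7.628843≈7.785102
n=11: y≈7.785102, sp=4, e=sp−y≈-3.785102; I≈-0.630381, D=e−e_prev≈-7.524669; u=1/2·(-3.785102)+5/4·(-0.630381)+1/4·(-7.524669)≈-4.561695; next y=3/5·7.785102+1·(-4.561695)≈0.109366
n=12: y≈0.109366, sp=4, e=sp−y≈3.890634; I≈3.260252, D=e−e_prev≈7.675736; u=1/2·3.890634+5/4·3.260252+1/4·7.675736≈7.939566; next y=3/5·0.109366+1·7.939566≈8.005186

0 -3 -6.000 0.000
1 -3 3.000 -6.000
2 -3 -5.550 -0.600
3 -3 3.420 -5.910
4 4 8.162 -0.126
5 4 -3.409 8.086
6 4 6.824 1.443
7 4 -4.134 7.689
8 4 7.235 0.480
9 4 -4.253 7.523
10 4 7.629 0.260
11 4 -4.562 7.785
12 4 7.940 0.109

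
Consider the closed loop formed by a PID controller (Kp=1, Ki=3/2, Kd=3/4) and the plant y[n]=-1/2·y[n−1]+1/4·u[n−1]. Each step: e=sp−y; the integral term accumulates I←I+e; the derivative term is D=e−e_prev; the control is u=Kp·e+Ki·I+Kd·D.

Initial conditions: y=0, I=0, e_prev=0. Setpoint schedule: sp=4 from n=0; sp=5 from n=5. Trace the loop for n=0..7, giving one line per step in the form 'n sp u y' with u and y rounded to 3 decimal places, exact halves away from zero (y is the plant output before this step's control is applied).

0 4 13.000 0.000
1 4 5.438 3.250
2 4 20.426 -0.266
3 4 6.297 5.239
4 4 28.992 -1.045
5 5 6.444 7.771
6 5 40.796 -2.274
7 5 -0.060 11.336

(exact arithmetic carried between steps; '≈' marks a value shown rounded to 6 d.p. or computed from one; I and e_prev carry over from the previous line; the table rounds u and y to 3 d.p., halves away from zero)
n=0: y=0, sp=4, e=sp−y=4; I=4, D=e−e_prev=4; u=1·4+3/2·4+3/4·4=13; next y=-1/2·0+1/4·13=3.25
n=1: y=3.25, sp=4, e=sp−y=0.75; I=4.75, D=e−e_prev=-3.25; u=1·0.75+3/2·4.75+3/4·(-3.25)=5.4375; next y=-1/2·3.25+1/4·5.4375=-0.265625
n=2: y=-0.265625, sp=4, e=sp−y=4.265625; I=9.015625, D=e−e_prev=3.515625; u=1·4.265625+3/2·9.015625+3/4·3.515625≈20.425781; next y=-1/2·(-0.265625)+1/4·20.425781≈5.239258
n=3: y≈5.239258, sp=4, e=sp−y≈-1.239258; I≈7.776367, D=e−e_prev≈-5.504883; u=1·(-1.239258)+3/2·7.776367+3/4·(-5.504883)≈6.296631; next y=-1/2·5.239258+1/4·6.296631≈-1.045471
n=4: y≈-1.045471, sp=4, e=sp−y≈5.045471; I≈12.821838, D=e−e_prev≈6.284729; u=1·5.045471+3/2·12.821838+3/4·6.284729≈28.991776; next y=-1/2·(-1.045471)+1/4·28.991776≈7.770679
n=5: y≈7.770679, sp=5, e=sp−y≈-2.770679; I≈10.051159, D=e−e_prev≈-7.816151; u=1·(-2.770679)+3/2·10.051159+3/4·(-7.816151)≈6.443946; next y=-1/2·7.770679+1/4·6.443946≈-2.274353
n=6: y≈-2.274353, sp=5, e=sp−y≈7.274353; I≈17.325512, D=e−e_prev≈10.045033; u=1·7.274353+3/2·17.325512+3/4·10.045033≈40.796396; next y=-1/2·(-2.274353)+1/4·40.796396≈11.336276
n=7: y≈11.336276, sp=5, e=sp−y≈-6.336276; I≈10.989237, D=e−e_prev≈-13.610629; u=1·(-6.336276)+3/2·10.989237+3/4·(-13.610629)≈-0.060393; next y=-1/2·11.336276+1/4·(-0.060393)≈-5.683236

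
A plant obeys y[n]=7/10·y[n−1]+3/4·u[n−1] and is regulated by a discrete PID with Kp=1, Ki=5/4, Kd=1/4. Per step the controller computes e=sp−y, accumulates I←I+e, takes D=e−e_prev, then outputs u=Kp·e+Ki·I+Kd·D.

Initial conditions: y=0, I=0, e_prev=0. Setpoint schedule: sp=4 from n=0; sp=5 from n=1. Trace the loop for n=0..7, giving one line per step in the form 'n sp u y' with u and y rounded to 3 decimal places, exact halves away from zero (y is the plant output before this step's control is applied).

0 4 10.000 0.000
1 5 -2.250 7.500
2 5 6.094 3.563
3 5 -1.848 7.064
4 5 5.210 3.559
5 5 -0.965 6.399
6 5 4.605 3.756
7 5 -0.318 6.082

(exact arithmetic carried between steps; '≈' marks a value shown rounded to 6 d.p. or computed from one; I and e_prev carry over from the previous line; the table rounds u and y to 3 d.p., halves away from zero)
n=0: y=0, sp=4, e=sp−y=4; I=4, D=e−e_prev=4; u=1·4+5/4·4+1/4·4=10; next y=7/10·0+3/4·10=7.5
n=1: y=7.5, sp=5, e=sp−y=-2.5; I=1.5, D=e−e_prev=-6.5; u=1·(-2.5)+5/4·1.5+1/4·(-6.5)=-2.25; next y=7/10·7.5+3/4·(-2.25)=3.5625
n=2: y=3.5625, sp=5, e=sp−y=1.4375; I=2.9375, D=e−e_prev=3.9375; u=1·1.4375+5/4·2.9375+1/4·3.9375=6.09375; next y=7/10·3.5625+3/4·6.09375≈7.064063
n=3: y≈7.064063, sp=5, e=sp−y≈-2.064063; I≈0.873438, D=e−e_prev≈-3.501563; u=1·(-2.064063)+5/4·0.873438+1/4·(-3.501563)≈-1.847656; next y=7/10·7.064063+3/4·(-1.847656)≈3.559102
n=4: y≈3.559102, sp=5, e=sp−y≈1.440898; I≈2.314336, D=e−e_prev≈3.504961; u=1·1.440898+5/4·2.314336+1/4·3.504961≈5.210059; next y=7/10·3.559102+3/4·5.210059≈6.398915
n=5: y≈6.398915, sp=5, e=sp−y≈-1.398915; I≈0.915421, D=e−e_prev≈-2.839813; u=1·(-1.398915)+5/4·0.915421+1/4·(-2.839813)≈-0.964592; next y=7/10·6.398915+3/4·(-0.964592)≈3.755796
n=6: y≈3.755796, sp=5, e=sp−y≈1.244204; I≈2.159625, D=e−e_prev≈2.643119; u=1·1.244204+5/4·2.159625+1/4·2.643119≈4.604514; next y=7/10·3.755796+3/4·4.604514≈6.082443
n=7: y≈6.082443, sp=5, e=sp−y≈-1.082443; I≈1.077182, D=e−e_prev≈-2.326647; u=1·(-1.082443)+5/4·1.077182+1/4·(-2.326647)≈-0.317628; next y=7/10·6.082443+3/4·(-0.317628)≈4.019489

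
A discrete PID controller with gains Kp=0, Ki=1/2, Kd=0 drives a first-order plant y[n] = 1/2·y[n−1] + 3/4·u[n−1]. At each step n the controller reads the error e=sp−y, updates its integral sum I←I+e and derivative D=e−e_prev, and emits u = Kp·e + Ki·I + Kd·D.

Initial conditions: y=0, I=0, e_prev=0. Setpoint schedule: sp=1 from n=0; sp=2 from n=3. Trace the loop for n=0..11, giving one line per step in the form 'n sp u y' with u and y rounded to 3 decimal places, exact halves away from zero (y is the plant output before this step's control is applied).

0 1 0.500 0.000
1 1 0.813 0.375
2 1 0.914 0.797
3 2 1.372 1.084
4 2 1.587 1.571
5 2 1.599 1.975
6 2 1.505 2.187
7 2 1.394 2.222
8 2 1.316 2.157
9 2 1.283 2.065
10 2 1.286 1.995
11 2 1.305 1.962

(exact arithmetic carried between steps; '≈' marks a value shown rounded to 6 d.p. or computed from one; I and e_prev carry over from the previous line; the table rounds u and y to 3 d.p., halves away from zero)
n=0: y=0, sp=1, e=sp−y=1; I=1, D=e−e_prev=1; u=0·1+1/2·1+0·1=0.5; next y=1/2·0+3/4·0.5=0.375
n=1: y=0.375, sp=1, e=sp−y=0.625; I=1.625, D=e−e_prev=-0.375; u=0·0.625+1/2·1.625+0·(-0.375)=0.8125; next y=1/2·0.375+3/4·0.8125=0.796875
n=2: y=0.796875, sp=1, e=sp−y=0.203125; I=1.828125, D=e−e_prev=-0.421875; u=0·0.203125+1/2·1.828125+0·(-0.421875)≈0.914063; next y=1/2·0.796875+3/4·0.914063≈1.083984
n=3: y≈1.083984, sp=2, e=sp−y≈0.916016; I≈2.744141, D=e−e_prev≈0.712891; u=0·0.916016+1/2·2.744141+0·0.712891≈1.372070; next y=1/2·1.083984+3/4·1.372070≈1.571045
n=4: y≈1.571045, sp=2, e=sp−y≈0.428955; I≈3.173096, D=e−e_prev≈-0.487061; u=0·0.428955+1/2·3.173096+0·(-0.487061)≈1.586548; next y=1/2·1.571045+3/4·1.586548≈1.975433
n=5: y≈1.975433, sp=2, e=sp−y≈0.024567; I≈3.197662, D=e−e_prev≈-0.404388; u=0·0.024567+1/2·3.197662+0·(-0.404388)≈1.598831; next y=1/2·1.975433+3/4·1.598831≈2.186840
n=6: y≈2.186840, sp=2, e=sp−y≈-0.186840; I≈3.010822, D=e−e_prev≈-0.211407; u=0·(-0.186840)+1/2·3.010822+0·(-0.211407)≈1.505411; next y=1/2·2.186840+3/4·1.505411≈2.222478
n=7: y≈2.222478, sp=2, e=sp−y≈-0.222478; I≈2.788344, D=e−e_prev≈-0.035638; u=0·(-0.222478)+1/2·2.788344+0·(-0.035638)≈1.394172; next y=1/2·2.222478+3/4·1.394172≈2.156868
n=8: y≈2.156868, sp=2, e=sp−y≈-0.156868; I≈2.631476, D=e−e_prev≈0.065610; u=0·(-0.156868)+1/2·2.631476+0·0.065610≈1.315738; next y=1/2·2.156868+3/4·1.315738≈2.065237
n=9: y≈2.065237, sp=2, e=sp−y≈-0.065237; I≈2.566238, D=e−e_prev≈0.091631; u=0·(-0.065237)+1/2·2.566238+0·0.091631≈1.283119; next y=1/2·2.065237+3/4·1.283119≈1.994958
n=10: y≈1.994958, sp=2, e=sp−y≈0.005042; I≈2.571280, D=e−e_prev≈0.070279; u=0·0.005042+1/2·2.571280+0·0.070279≈1.285640; next y=1/2·1.994958+3/4·1.285640≈1.961709
n=11: y≈1.961709, sp=2, e=sp−y≈0.038291; I≈2.609571, D=e−e_prev≈0.033249; u=0·0.038291+1/2·2.609571+0·0.033249≈1.304786; next y=1/2·1.961709+3/4·1.304786≈1.959444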